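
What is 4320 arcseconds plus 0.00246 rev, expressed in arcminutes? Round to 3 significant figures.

125 arcmin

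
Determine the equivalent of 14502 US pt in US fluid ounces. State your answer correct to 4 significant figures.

1 US pint = 16.0000 US fl oz.
So 14502 × 16.0000 ≈ 232000 US fl oz.

232000 US fluid ounces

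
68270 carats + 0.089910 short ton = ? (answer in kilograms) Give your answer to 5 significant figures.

68270 ct = 13.6540 kg and 0.089910 short ton = 81.5650 kg.
13.6540 + 81.5650 ≈ 95.219 kg.

95.219 kilograms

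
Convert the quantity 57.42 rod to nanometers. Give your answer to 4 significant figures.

1 rod = 5.02920 × 10^9 nm.
Thus 57.42 × 5.02920 × 10^9 ≈ 2.888 × 10^11 nm.

2.888 × 10^11 nm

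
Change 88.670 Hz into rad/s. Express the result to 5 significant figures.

1 Hz = 6.28319 rad/s.
Then 88.670 × 6.28319 ≈ 557.13 rad/s.

557.13 radians per second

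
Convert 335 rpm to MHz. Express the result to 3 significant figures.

1 revolution per minute = 1.66667 × 10^-8 MHz.
335 × 1.66667 × 10^-8 ≈ 5.58 × 10^-6 MHz.

5.58 × 10^-6 MHz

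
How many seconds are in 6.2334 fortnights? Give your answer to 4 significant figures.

1 fortnight = 1.20960 × 10^6 s.
So 6.2334 × 1.20960 × 10^6 ≈ 7.540 × 10^6 s.

7.540 × 10^6 seconds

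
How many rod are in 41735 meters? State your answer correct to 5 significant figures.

8298.5 rods

1 meter = 0.198839 rod.
Then 41735 × 0.198839 ≈ 8298.5 rod.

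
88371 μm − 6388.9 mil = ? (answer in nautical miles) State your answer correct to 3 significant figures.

-3.99e-5 nmi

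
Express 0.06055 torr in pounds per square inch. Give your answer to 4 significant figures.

0.001171 pounds per square inch

1 torr = 0.0193368 pounds per square inch.
Thus 0.06055 × 0.0193368 ≈ 0.001171 psi.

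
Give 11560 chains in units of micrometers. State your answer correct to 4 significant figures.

2.326e+11 μm

1 chain = 2.01168e+7 μm.
So 11560 × 2.01168e+7 ≈ 2.326e+11 μm.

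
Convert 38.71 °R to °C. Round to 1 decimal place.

°R = (°C + 273.15) × 9/5.
Applying the formula gives -251.6 °C.

-251.6 °C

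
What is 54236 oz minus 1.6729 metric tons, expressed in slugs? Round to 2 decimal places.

-9.27 slug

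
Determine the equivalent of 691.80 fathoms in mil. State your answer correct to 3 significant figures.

4.98 × 10^7 mil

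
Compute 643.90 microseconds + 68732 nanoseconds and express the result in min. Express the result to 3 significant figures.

1.19 × 10^-5 min

643.90 μs = 1.07317 × 10^-5 min and 68732 ns = 1.14553 × 10^-6 min.
1.07317 × 10^-5 + 1.14553 × 10^-6 ≈ 1.19 × 10^-5 min.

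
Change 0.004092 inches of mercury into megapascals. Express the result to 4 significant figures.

1 inHg = 0.00338639 megapascals.
Then 0.004092 × 0.00338639 ≈ 1.386e-5 MPa.

1.386e-5 MPa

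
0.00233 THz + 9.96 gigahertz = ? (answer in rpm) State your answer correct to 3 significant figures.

7.37e+11 revolutions per minute

0.00233 THz = 1.39800e+11 rpm and 9.96 GHz = 5.97600e+11 rpm.
1.39800e+11 + 5.97600e+11 ≈ 7.37e+11 rpm.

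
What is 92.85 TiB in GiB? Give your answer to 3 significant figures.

1 tebibyte = 1024.00 GiB.
So 92.85 × 1024.00 ≈ 95100 GiB.

95100 gibibytes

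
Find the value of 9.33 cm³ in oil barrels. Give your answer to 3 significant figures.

5.87e-5 oil barrels

1 cm³ = 6.28981e-6 bbl.
Thus 9.33 × 6.28981e-6 ≈ 5.87e-5 bbl.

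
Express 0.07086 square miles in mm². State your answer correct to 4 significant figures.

1.835e+11 mm²

1 mi² = 2.58999e+12 mm².
So 0.07086 × 2.58999e+12 ≈ 1.835e+11 mm².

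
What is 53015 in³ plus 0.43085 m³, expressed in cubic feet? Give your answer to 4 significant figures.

53015 in³ = 30.6800 ft³ and 0.43085 m³ = 15.2153 ft³.
30.6800 + 15.2153 ≈ 45.90 ft³.

45.90 ft³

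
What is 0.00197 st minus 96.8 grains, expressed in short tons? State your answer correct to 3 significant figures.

6.88e-6 short tons

0.00197 st = 1.37900e-5 short ton and 96.8 gr = 6.91429e-6 short ton.
1.37900e-5 − 6.91429e-6 ≈ 6.88e-6 short ton.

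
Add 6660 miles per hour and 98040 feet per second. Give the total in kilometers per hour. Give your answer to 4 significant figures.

118300 kilometers per hour

6660 mph = 10718.2 km/h and 98040 ft/s = 107577 km/h.
10718.2 + 107577 ≈ 118300 km/h.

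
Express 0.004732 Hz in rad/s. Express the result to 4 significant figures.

1 hertz = 6.28319 radians per second.
0.004732 × 6.28319 ≈ 0.02973 rad/s.

0.02973 rad/s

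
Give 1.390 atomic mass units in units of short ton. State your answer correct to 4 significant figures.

2.544 × 10^-30 short tons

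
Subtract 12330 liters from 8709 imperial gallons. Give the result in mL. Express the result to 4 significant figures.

2.726e+7 mL

8709 imp gal = 3.95919e+7 mL and 12330 L = 1.23300e+7 mL.
3.95919e+7 − 1.23300e+7 ≈ 2.726e+7 mL.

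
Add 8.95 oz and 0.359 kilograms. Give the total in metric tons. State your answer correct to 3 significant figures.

8.95 oz = 0.000253728 t and 0.359 kg = 0.000359000 t.
0.000253728 + 0.000359000 ≈ 0.000613 t.

0.000613 t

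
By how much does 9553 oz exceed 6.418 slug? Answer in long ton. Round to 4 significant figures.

9553 oz = 0.266546 long ton and 6.418 slug = 0.0921844 long ton.
0.266546 − 0.0921844 ≈ 0.1744 long ton.

0.1744 long tons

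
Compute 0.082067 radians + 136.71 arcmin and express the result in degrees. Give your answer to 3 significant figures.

6.98 degrees

0.082067 rad = 4.70209 ° and 136.71 arcmin = 2.27850 °.
4.70209 + 2.27850 ≈ 6.98 °.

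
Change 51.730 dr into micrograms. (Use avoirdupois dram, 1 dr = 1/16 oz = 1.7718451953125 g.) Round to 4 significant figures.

9.166 × 10^7 μg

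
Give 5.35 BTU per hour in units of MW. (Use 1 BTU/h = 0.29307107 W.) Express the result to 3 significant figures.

1 BTU/h = 2.93071 × 10^-7 MW.
5.35 × 2.93071 × 10^-7 ≈ 1.57 × 10^-6 MW.

1.57 × 10^-6 MW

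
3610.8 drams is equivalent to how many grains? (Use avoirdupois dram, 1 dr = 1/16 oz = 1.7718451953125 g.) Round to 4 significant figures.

98730 grains

1 dr = 27.34375 gr.
Thus 3610.8 × 27.34375 ≈ 98730 gr.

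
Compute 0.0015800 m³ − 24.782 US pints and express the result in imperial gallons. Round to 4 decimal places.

0.0015800 m³ = 0.347551 imp gal and 24.782 US pt = 2.57942 imp gal.
0.347551 − 2.57942 ≈ -2.2319 imp gal.

-2.2319 imp gal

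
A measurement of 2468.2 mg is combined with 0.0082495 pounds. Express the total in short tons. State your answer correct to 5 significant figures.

2468.2 mg = 2.72072 × 10^-6 short ton and 0.0082495 lb = 4.12475 × 10^-6 short ton.
2.72072 × 10^-6 + 4.12475 × 10^-6 ≈ 6.8455 × 10^-6 short ton.

6.8455 × 10^-6 short ton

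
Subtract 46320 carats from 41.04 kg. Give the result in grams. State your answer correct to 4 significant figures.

41.04 kg = 41040.0 g and 46320 ct = 9264.00 g.
41040.0 − 9264.00 ≈ 31780 g.

31780 g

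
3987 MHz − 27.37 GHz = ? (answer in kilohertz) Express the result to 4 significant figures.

-2.338 × 10^7 kilohertz

3987 MHz = 3.98700 × 10^6 kHz and 27.37 GHz = 2.73700 × 10^7 kHz.
3.98700 × 10^6 − 2.73700 × 10^7 ≈ -2.338 × 10^7 kHz.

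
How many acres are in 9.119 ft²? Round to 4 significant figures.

1 ft² = 2.29568 × 10^-5 acre.
Thus 9.119 × 2.29568 × 10^-5 ≈ 0.0002093 acre.

0.0002093 acres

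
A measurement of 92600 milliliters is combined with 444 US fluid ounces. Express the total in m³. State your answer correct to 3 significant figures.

92600 mL = 0.0926000 m³ and 444 US fl oz = 0.0131306 m³.
0.0926000 + 0.0131306 ≈ 0.106 m³.

0.106 m³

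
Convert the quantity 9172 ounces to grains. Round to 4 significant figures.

4.013 × 10^6 gr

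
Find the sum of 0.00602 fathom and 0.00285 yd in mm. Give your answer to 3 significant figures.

0.00602 fathom = 11.0094 mm and 0.00285 yd = 2.60604 mm.
11.0094 + 2.60604 ≈ 13.6 mm.

13.6 mm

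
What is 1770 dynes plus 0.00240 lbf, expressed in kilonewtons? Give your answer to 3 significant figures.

2.84 × 10^-5 kilonewtons

1770 dyn = 1.77000 × 10^-5 kN and 0.00240 lbf = 1.06757 × 10^-5 kN.
1.77000 × 10^-5 + 1.06757 × 10^-5 ≈ 2.84 × 10^-5 kN.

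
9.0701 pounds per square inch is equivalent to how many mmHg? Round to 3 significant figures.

469 mmHg

1 psi = 51.7149 mmHg.
Then 9.0701 × 51.7149 ≈ 469 mmHg.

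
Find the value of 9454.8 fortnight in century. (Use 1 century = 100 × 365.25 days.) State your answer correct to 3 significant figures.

1 fortnight = 0.000383299 centuries.
9454.8 × 0.000383299 ≈ 3.62 century.

3.62 century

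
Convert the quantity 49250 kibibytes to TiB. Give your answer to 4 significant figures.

4.587e-5 TiB

1 KiB = 9.31323e-10 tebibytes.
So 49250 × 9.31323e-10 ≈ 4.587e-5 TiB.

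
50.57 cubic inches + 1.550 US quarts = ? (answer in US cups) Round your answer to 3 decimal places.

9.703 US cup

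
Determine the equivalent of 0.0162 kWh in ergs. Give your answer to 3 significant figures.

5.83 × 10^11 ergs

1 kWh = 3.60000 × 10^13 ergs.
So 0.0162 × 3.60000 × 10^13 ≈ 5.83 × 10^11 erg.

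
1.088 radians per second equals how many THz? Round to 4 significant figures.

1 radian per second = 1.59155e-13 THz.
Thus 1.088 × 1.59155e-13 ≈ 1.732e-13 THz.

1.732e-13 terahertz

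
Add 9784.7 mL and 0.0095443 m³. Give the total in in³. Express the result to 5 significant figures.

9784.7 mL = 597.099 in³ and 0.0095443 m³ = 582.429 in³.
597.099 + 582.429 ≈ 1179.5 in³.

1179.5 in³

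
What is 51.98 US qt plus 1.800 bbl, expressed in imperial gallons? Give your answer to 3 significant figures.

51.98 US qt = 10.8206 imp gal and 1.800 bbl = 62.9502 imp gal.
10.8206 + 62.9502 ≈ 73.8 imp gal.

73.8 imp gal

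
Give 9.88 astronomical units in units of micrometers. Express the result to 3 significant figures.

1 astronomical unit = 1.49598e+17 micrometers.
Thus 9.88 × 1.49598e+17 ≈ 1.48e+18 μm.

1.48e+18 μm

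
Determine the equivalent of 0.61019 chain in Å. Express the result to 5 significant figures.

1 chain = 2.01168 × 10^11 Å.
So 0.61019 × 2.01168 × 10^11 ≈ 1.2275 × 10^11 Å.

1.2275 × 10^11 Å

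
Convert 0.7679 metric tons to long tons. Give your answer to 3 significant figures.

0.756 long ton

1 t = 0.984207 long ton.
Thus 0.7679 × 0.984207 ≈ 0.756 long ton.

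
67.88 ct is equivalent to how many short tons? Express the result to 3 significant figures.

1 carat = 2.20462 × 10^-7 short ton.
Then 67.88 × 2.20462 × 10^-7 ≈ 1.50 × 10^-5 short ton.

1.50 × 10^-5 short tons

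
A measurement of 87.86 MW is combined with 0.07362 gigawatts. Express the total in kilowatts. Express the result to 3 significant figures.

87.86 MW = 87860.0 kW and 0.07362 GW = 73620.0 kW.
87860.0 + 73620.0 ≈ 161000 kW.

161000 kW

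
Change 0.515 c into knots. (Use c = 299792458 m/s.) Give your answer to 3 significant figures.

3.00 × 10^8 kn

1 c = 5.82750 × 10^8 kn.
0.515 × 5.82750 × 10^8 ≈ 3.00 × 10^8 kn.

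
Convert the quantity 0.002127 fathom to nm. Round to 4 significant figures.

1 fathom = 1.82880 × 10^9 nm.
Then 0.002127 × 1.82880 × 10^9 ≈ 3.890 × 10^6 nm.

3.890 × 10^6 nm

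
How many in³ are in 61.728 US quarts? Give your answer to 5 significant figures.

3564.8 cubic inches

1 US qt = 57.7500 in³.
So 61.728 × 57.7500 ≈ 3564.8 in³.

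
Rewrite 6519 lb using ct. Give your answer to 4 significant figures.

1.478 × 10^7 ct

1 lb = 2267.96 carats.
So 6519 × 2267.96 ≈ 1.478 × 10^7 ct.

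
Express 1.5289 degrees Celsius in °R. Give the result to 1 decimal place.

494.4 degrees Rankine

°R = (°C + 273.15) × 9/5.
Applying the formula gives 494.4 °R.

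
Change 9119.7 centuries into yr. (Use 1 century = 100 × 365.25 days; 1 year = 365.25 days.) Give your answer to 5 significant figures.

1 century = 100.000 years.
Then 9119.7 × 100.000 ≈ 911970 yr.

911970 yr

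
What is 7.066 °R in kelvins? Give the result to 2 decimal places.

°R = K × 9/5.
Applying the formula gives 3.93 K.

3.93 K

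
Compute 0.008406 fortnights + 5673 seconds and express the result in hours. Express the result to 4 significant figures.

4.400 h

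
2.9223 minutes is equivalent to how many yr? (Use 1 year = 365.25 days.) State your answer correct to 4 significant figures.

5.556 × 10^-6 yr

1 minute = 1.90129 × 10^-6 years.
Then 2.9223 × 1.90129 × 10^-6 ≈ 5.556 × 10^-6 yr.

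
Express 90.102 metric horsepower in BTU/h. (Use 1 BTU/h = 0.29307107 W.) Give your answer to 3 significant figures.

1 PS = 2509.63 BTU per hour.
Then 90.102 × 2509.63 ≈ 226000 BTU/h.

226000 BTU/h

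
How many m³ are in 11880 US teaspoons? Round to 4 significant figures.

0.05856 cubic meters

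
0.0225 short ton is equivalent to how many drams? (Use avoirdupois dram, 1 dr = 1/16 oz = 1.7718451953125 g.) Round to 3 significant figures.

1 short ton = 512000 dr.
Then 0.0225 × 512000 ≈ 11500 dr.

11500 drams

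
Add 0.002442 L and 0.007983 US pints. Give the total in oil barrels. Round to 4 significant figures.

0.002442 L = 1.53597 × 10^-5 bbl and 0.007983 US pt = 2.37589 × 10^-5 bbl.
1.53597 × 10^-5 + 2.37589 × 10^-5 ≈ 3.912 × 10^-5 bbl.

3.912 × 10^-5 oil barrels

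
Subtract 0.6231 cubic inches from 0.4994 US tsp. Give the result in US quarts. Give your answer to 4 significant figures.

-0.008189 US qt

0.4994 US tsp = 0.00260104 US qt and 0.6231 in³ = 0.0107896 US qt.
0.00260104 − 0.0107896 ≈ -0.008189 US qt.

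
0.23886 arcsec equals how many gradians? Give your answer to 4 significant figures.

1 arcsecond = 0.000308642 grad.
Thus 0.23886 × 0.000308642 ≈ 7.372 × 10^-5 grad.

7.372 × 10^-5 gradians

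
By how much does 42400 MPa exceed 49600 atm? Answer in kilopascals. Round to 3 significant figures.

3.74e+7 kPa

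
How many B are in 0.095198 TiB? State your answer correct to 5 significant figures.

1.0467 × 10^11 bytes

1 TiB = 1.09951 × 10^12 B.
So 0.095198 × 1.09951 × 10^12 ≈ 1.0467 × 10^11 B.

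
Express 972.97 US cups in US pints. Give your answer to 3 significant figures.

1 US cup = 0.500000 US pints.
Thus 972.97 × 0.500000 ≈ 486 US pt.

486 US pt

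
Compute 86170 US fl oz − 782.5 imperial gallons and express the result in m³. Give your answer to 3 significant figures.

86170 US fl oz = 2.54835 m³ and 782.5 imp gal = 3.55732 m³.
2.54835 − 3.55732 ≈ -1.01 m³.

-1.01 m³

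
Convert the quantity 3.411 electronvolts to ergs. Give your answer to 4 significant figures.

5.465e-12 erg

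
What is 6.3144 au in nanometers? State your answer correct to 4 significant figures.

1 astronomical unit = 1.49598 × 10^20 nanometers.
6.3144 × 1.49598 × 10^20 ≈ 9.446 × 10^20 nm.

9.446 × 10^20 nm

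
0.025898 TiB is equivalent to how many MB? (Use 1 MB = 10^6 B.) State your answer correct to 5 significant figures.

28475 MB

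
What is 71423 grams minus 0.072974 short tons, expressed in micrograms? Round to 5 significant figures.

71423 g = 7.14230e+10 μg and 0.072974 short ton = 6.62009e+10 μg.
7.14230e+10 − 6.62009e+10 ≈ 5.2221e+9 μg.

5.2221e+9 micrograms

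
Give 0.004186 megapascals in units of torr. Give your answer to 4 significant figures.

1 megapascal = 7500.62 torr.
Then 0.004186 × 7500.62 ≈ 31.40 torr.

31.40 torr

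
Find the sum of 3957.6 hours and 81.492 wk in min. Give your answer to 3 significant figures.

1.06e+6 minutes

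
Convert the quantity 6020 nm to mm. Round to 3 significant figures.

1 nanometer = 1.00000 × 10^-6 mm.
Then 6020 × 1.00000 × 10^-6 ≈ 0.00602 mm.

0.00602 mm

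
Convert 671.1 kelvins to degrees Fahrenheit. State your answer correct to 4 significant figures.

748.3 °F

K = (°F + 459.67) × 5/9.
Applying the formula gives 748.3 °F.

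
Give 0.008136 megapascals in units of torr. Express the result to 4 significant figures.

1 megapascal = 7500.62 torr.
So 0.008136 × 7500.62 ≈ 61.03 torr.

61.03 torr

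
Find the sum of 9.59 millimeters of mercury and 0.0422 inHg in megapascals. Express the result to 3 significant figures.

0.00142 megapascals

9.59 mmHg = 0.00127856 MPa and 0.0422 inHg = 0.000142906 MPa.
0.00127856 + 0.000142906 ≈ 0.00142 MPa.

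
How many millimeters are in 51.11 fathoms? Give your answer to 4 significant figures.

93470 millimeters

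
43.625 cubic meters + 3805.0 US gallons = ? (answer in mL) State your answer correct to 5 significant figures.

5.8028e+7 mL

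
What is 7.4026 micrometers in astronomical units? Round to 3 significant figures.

1 μm = 6.68459e-18 astronomical units.
So 7.4026 × 6.68459e-18 ≈ 4.95e-17 au.

4.95e-17 au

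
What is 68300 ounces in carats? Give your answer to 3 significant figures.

1 ounce = 141.748 ct.
68300 × 141.748 ≈ 9.68 × 10^6 ct.

9.68 × 10^6 carats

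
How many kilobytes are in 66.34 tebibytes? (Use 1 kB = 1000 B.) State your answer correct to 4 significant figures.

7.294e+10 kB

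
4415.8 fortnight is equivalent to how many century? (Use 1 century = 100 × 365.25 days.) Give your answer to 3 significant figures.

1 fortnight = 0.000383299 century.
Thus 4415.8 × 0.000383299 ≈ 1.69 century.

1.69 century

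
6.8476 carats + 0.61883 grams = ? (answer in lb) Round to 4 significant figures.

0.004384 lb

6.8476 ct = 0.00301927 lb and 0.61883 g = 0.00136429 lb.
0.00301927 + 0.00136429 ≈ 0.004384 lb.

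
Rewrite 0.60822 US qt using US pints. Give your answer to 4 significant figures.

1 US qt = 2.00000 US pints.
0.60822 × 2.00000 ≈ 1.216 US pt.

1.216 US pints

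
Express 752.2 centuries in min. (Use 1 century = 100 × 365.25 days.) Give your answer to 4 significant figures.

1 century = 5.25960 × 10^7 min.
So 752.2 × 5.25960 × 10^7 ≈ 3.956 × 10^10 min.

3.956 × 10^10 min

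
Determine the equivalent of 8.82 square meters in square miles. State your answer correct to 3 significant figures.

3.41e-6 mi²

1 m² = 3.86102e-7 mi².
Then 8.82 × 3.86102e-7 ≈ 3.41e-6 mi².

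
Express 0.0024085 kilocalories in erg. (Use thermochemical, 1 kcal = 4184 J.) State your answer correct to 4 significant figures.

1 kcal = 4.18400e+10 erg.
0.0024085 × 4.18400e+10 ≈ 1.008e+8 erg.

1.008e+8 erg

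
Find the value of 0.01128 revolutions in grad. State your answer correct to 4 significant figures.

1 rev = 400.000 grad.
Then 0.01128 × 400.000 ≈ 4.512 grad.

4.512 grad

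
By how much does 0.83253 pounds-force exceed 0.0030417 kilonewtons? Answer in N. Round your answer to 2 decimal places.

0.66 newtons

0.83253 lbf = 3.70328 N and 0.0030417 kN = 3.04170 N.
3.70328 − 3.04170 ≈ 0.66 N.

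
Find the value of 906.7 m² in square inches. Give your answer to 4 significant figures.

1.405e+6 in²

1 m² = 1550.00 in².
Then 906.7 × 1550.00 ≈ 1.405e+6 in².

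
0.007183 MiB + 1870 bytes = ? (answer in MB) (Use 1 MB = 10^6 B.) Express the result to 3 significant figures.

0.00940 MB

0.007183 MiB = 0.00753192 MB and 1870 B = 0.00187000 MB.
0.00753192 + 0.00187000 ≈ 0.00940 MB.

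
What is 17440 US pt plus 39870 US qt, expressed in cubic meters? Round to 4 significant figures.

45.98 cubic meters

17440 US pt = 8.25220 m³ and 39870 US qt = 37.7311 m³.
8.25220 + 37.7311 ≈ 45.98 m³.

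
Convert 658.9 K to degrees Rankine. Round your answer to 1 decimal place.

1186.0 °R

°R = K × 9/5.
Applying the formula gives 1186.0 °R.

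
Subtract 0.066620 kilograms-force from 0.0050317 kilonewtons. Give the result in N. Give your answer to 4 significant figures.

4.378 N

0.0050317 kN = 5.03170 N and 0.066620 kgf = 0.653319 N.
5.03170 − 0.653319 ≈ 4.378 N.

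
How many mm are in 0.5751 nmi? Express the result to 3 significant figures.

1 nmi = 1.85200 × 10^6 mm.
0.5751 × 1.85200 × 10^6 ≈ 1.07 × 10^6 mm.

1.07 × 10^6 mm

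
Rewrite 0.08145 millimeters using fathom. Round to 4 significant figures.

1 millimeter = 0.000546807 fathom.
So 0.08145 × 0.000546807 ≈ 4.454 × 10^-5 fathom.

4.454 × 10^-5 fathom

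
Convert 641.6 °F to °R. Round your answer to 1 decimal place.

1101.3 degrees Rankine

°R = °F + 459.67.
Applying the formula gives 1101.3 °R.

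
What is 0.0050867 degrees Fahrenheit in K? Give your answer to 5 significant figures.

255.38 kelvins

K = (°F + 459.67) × 5/9.
Applying the formula gives 255.38 K.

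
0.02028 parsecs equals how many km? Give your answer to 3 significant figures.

6.26 × 10^11 kilometers

1 pc = 3.08568 × 10^13 kilometers.
Then 0.02028 × 3.08568 × 10^13 ≈ 6.26 × 10^11 km.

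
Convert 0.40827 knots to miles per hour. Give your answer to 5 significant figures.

1 knot = 1.15078 mph.
0.40827 × 1.15078 ≈ 0.46983 mph.

0.46983 mph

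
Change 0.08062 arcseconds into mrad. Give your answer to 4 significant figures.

1 arcsecond = 0.00484814 mrad.
Then 0.08062 × 0.00484814 ≈ 0.0003909 mrad.

0.0003909 mrad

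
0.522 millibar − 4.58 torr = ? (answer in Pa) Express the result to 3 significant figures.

0.522 mbar = 52.2000 Pa and 4.58 torr = 610.616 Pa.
52.2000 − 610.616 ≈ -558 Pa.

-558 Pa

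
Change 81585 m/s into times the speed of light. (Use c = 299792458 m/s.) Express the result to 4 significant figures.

0.0002721 times the speed of light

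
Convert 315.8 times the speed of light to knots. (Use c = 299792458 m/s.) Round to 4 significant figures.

1.840 × 10^11 kn

1 speed of light = 5.82750 × 10^8 kn.
Then 315.8 × 5.82750 × 10^8 ≈ 1.840 × 10^11 kn.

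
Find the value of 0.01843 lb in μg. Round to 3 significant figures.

1 lb = 4.53592 × 10^8 μg.
Thus 0.01843 × 4.53592 × 10^8 ≈ 8.36 × 10^6 μg.

8.36 × 10^6 μg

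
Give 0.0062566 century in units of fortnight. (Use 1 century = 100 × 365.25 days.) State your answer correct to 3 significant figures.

16.3 fortnight

1 century = 2608.93 fortnight.
0.0062566 × 2608.93 ≈ 16.3 fortnight.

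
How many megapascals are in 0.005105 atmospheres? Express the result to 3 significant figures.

1 atm = 0.101325 MPa.
0.005105 × 0.101325 ≈ 0.000517 MPa.

0.000517 MPa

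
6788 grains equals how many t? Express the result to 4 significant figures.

1 gr = 6.47989e-8 t.
So 6788 × 6.47989e-8 ≈ 0.0004399 t.

0.0004399 t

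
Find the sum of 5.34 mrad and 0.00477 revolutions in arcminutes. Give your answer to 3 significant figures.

5.34 mrad = 18.3576 arcmin and 0.00477 rev = 103.032 arcmin.
18.3576 + 103.032 ≈ 121 arcmin.

121 arcmin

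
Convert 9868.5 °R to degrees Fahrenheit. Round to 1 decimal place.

9408.8 degrees Fahrenheit

°R = °F + 459.67.
Applying the formula gives 9408.8 °F.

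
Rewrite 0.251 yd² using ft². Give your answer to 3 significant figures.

1 yd² = 9.00000 ft².
So 0.251 × 9.00000 ≈ 2.26 ft².

2.26 ft²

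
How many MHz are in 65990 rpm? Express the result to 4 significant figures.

0.001100 MHz

1 revolution per minute = 1.66667 × 10^-8 MHz.
Thus 65990 × 1.66667 × 10^-8 ≈ 0.001100 MHz.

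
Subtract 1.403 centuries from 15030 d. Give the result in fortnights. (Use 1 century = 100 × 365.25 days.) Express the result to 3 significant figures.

-2590 fortnight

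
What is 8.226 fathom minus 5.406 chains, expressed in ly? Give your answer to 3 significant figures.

-9.90 × 10^-15 ly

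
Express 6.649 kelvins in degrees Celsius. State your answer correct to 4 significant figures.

-266.5 °C

K = °C + 273.15.
Applying the formula gives -266.5 °C.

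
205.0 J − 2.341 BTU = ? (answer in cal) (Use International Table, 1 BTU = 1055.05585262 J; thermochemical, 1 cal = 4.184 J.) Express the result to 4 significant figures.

205.0 J = 48.9962 cal and 2.341 BTU = 590.317 cal.
48.9962 − 590.317 ≈ -541.3 cal.

-541.3 calories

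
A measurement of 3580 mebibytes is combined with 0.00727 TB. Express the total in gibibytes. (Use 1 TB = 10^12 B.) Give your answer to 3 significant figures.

10.3 GiB

3580 MiB = 3.49609 GiB and 0.00727 TB = 6.77072 GiB.
3.49609 + 6.77072 ≈ 10.3 GiB.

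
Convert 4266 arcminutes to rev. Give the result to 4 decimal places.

1 arcmin = 4.62963e-5 rev.
4266 × 4.62963e-5 ≈ 0.1975 rev.

0.1975 rev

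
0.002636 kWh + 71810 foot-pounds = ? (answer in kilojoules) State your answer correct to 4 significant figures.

106.9 kJ

0.002636 kWh = 9.48960 kJ and 71810 ft·lbf = 97.3613 kJ.
9.48960 + 97.3613 ≈ 106.9 kJ.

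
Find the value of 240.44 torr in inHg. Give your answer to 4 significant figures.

1 torr = 0.0393701 inches of mercury.
So 240.44 × 0.0393701 ≈ 9.466 inHg.

9.466 inches of mercury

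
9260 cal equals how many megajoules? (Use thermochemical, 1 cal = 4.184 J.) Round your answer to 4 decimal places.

0.0387 MJ

1 cal = 4.18400 × 10^-6 MJ.
9260 × 4.18400 × 10^-6 ≈ 0.0387 MJ.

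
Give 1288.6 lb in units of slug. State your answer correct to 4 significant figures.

40.05 slug

1 pound = 0.0310810 slug.
1288.6 × 0.0310810 ≈ 40.05 slug.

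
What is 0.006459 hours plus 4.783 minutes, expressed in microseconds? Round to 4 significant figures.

3.102 × 10^8 microseconds

0.006459 h = 2.32524 × 10^7 μs and 4.783 min = 2.86980 × 10^8 μs.
2.32524 × 10^7 + 2.86980 × 10^8 ≈ 3.102 × 10^8 μs.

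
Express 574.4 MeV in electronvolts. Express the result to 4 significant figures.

5.744 × 10^8 electronvolts

1 MeV = 1.00000 × 10^6 eV.
Then 574.4 × 1.00000 × 10^6 ≈ 5.744 × 10^8 eV.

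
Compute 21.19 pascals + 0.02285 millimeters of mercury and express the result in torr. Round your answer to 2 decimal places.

21.19 Pa = 0.158938 torr and 0.02285 mmHg = 0.0228500 torr.
0.158938 + 0.0228500 ≈ 0.18 torr.

0.18 torr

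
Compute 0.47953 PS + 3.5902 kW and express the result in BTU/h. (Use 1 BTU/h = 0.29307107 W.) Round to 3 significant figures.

13500 BTU per hour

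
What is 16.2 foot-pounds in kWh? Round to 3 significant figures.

6.10e-6 kilowatt-hours

1 ft·lbf = 3.76616e-7 kilowatt-hours.
So 16.2 × 3.76616e-7 ≈ 6.10e-6 kWh.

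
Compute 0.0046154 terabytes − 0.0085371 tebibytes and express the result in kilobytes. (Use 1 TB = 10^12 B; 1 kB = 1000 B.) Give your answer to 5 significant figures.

0.0046154 TB = 4.61540 × 10^6 kB and 0.0085371 TiB = 9.38664 × 10^6 kB.
4.61540 × 10^6 − 9.38664 × 10^6 ≈ -4.7712 × 10^6 kB.

-4.7712 × 10^6 kB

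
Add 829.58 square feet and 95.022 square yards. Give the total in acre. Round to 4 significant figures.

0.03868 acres

829.58 ft² = 0.0190445 acre and 95.022 yd² = 0.0196326 acre.
0.0190445 + 0.0196326 ≈ 0.03868 acre.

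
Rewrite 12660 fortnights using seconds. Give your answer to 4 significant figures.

1.531e+10 seconds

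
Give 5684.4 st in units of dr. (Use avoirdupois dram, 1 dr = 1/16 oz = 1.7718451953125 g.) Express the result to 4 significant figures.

2.037 × 10^7 dr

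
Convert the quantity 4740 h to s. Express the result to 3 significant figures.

1 h = 3600.00 s.
4740 × 3600.00 ≈ 1.71e+7 s.

1.71e+7 s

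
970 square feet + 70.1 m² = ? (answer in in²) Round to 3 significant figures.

248000 square inches

970 ft² = 139680 in² and 70.1 m² = 108655 in².
139680 + 108655 ≈ 248000 in².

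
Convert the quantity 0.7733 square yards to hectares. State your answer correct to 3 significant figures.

6.47 × 10^-5 ha

1 square yard = 8.36127 × 10^-5 ha.
Then 0.7733 × 8.36127 × 10^-5 ≈ 6.47 × 10^-5 ha.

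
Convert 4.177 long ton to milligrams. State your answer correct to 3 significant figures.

1 long ton = 1.01605 × 10^9 milligrams.
Then 4.177 × 1.01605 × 10^9 ≈ 4.24 × 10^9 mg.

4.24 × 10^9 milligrams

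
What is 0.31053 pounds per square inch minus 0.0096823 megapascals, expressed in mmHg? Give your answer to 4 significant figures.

0.31053 psi = 16.0590 mmHg and 0.0096823 MPa = 72.6232 mmHg.
16.0590 − 72.6232 ≈ -56.56 mmHg.

-56.56 millimeters of mercury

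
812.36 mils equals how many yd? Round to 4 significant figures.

1 mil = 2.77778 × 10^-5 yards.
Thus 812.36 × 2.77778 × 10^-5 ≈ 0.02257 yd.

0.02257 yd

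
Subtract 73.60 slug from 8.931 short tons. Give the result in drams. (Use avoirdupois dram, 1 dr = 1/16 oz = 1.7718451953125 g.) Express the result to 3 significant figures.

8.931 short ton = 4.57267e+6 dr and 73.60 slug = 606211 dr.
4.57267e+6 − 606211 ≈ 3.97e+6 dr.

3.97e+6 dr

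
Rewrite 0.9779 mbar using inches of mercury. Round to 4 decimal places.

1 mbar = 0.0295300 inHg.
0.9779 × 0.0295300 ≈ 0.0289 inHg.

0.0289 inches of mercury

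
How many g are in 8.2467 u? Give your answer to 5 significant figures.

1 atomic mass unit = 1.66054 × 10^-24 g.
So 8.2467 × 1.66054 × 10^-24 ≈ 1.3694 × 10^-23 g.

1.3694 × 10^-23 grams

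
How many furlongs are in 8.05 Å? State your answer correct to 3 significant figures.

1 Å = 4.97097e-13 furlongs.
Then 8.05 × 4.97097e-13 ≈ 4.00e-12 furlong.

4.00e-12 furlong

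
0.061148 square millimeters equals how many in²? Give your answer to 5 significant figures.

9.4780e-5 square inches

1 mm² = 0.001550003 in².
So 0.061148 × 0.001550003 ≈ 9.4780e-5 in².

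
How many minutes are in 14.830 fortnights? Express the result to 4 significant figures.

1 fortnight = 20160.0 minutes.
Then 14.830 × 20160.0 ≈ 299000 min.

299000 minutes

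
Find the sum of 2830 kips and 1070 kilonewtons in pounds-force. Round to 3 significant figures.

3.07e+6 pounds-force

2830 kip = 2.83000e+6 lbf and 1070 kN = 240546 lbf.
2.83000e+6 + 240546 ≈ 3.07e+6 lbf.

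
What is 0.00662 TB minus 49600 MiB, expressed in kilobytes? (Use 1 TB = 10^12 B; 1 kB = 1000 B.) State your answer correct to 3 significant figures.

0.00662 TB = 6.62000e+6 kB and 49600 MiB = 5.20094e+7 kB.
6.62000e+6 − 5.20094e+7 ≈ -4.54e+7 kB.

-4.54e+7 kB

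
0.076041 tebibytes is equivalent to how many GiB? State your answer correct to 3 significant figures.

77.9 gibibytes

1 TiB = 1024.00 gibibytes.
Thus 0.076041 × 1024.00 ≈ 77.9 GiB.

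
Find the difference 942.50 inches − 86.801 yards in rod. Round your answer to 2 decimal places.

-11.02 rods

942.50 in = 4.76010 rod and 86.801 yd = 15.7820 rod.
4.76010 − 15.7820 ≈ -11.02 rod.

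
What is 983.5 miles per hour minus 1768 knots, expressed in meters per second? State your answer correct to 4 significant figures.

983.5 mph = 439.664 m/s and 1768 kn = 909.538 m/s.
439.664 − 909.538 ≈ -469.9 m/s.

-469.9 m/s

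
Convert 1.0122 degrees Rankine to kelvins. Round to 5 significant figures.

0.56233 kelvins

°R = K × 9/5.
Applying the formula gives 0.56233 K.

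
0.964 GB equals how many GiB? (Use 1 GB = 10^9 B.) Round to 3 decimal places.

0.898 gibibytes

1 gigabyte = 0.931323 GiB.
So 0.964 × 0.931323 ≈ 0.898 GiB.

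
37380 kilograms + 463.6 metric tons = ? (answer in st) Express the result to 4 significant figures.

78890 stone

37380 kg = 5886.34 st and 463.6 t = 73004.5 st.
5886.34 + 73004.5 ≈ 78890 st.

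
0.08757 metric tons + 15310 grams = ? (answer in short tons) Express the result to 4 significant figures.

0.08757 t = 0.0965294 short ton and 15310 g = 0.0168764 short ton.
0.0965294 + 0.0168764 ≈ 0.1134 short ton.

0.1134 short ton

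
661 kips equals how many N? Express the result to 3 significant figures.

1 kip = 4448.22 N.
661 × 4448.22 ≈ 2.94 × 10^6 N.

2.94 × 10^6 N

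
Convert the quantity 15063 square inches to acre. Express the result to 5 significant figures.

1 in² = 1.59423e-7 acre.
Thus 15063 × 1.59423e-7 ≈ 0.0024014 acre.

0.0024014 acres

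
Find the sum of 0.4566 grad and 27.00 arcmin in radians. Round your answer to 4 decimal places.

0.0150 rad

0.4566 grad = 0.00717226 rad and 27.00 arcmin = 0.00785398 rad.
0.00717226 + 0.00785398 ≈ 0.0150 rad.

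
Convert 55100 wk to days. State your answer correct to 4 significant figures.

1 wk = 7.00000 d.
55100 × 7.00000 ≈ 385700 d.

385700 days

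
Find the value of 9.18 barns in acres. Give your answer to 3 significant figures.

2.27 × 10^-31 acre

1 barn = 2.47105 × 10^-32 acre.
So 9.18 × 2.47105 × 10^-32 ≈ 2.27 × 10^-31 acre.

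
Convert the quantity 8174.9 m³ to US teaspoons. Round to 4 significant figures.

1.659e+9 US teaspoons

1 m³ = 202884 US teaspoons.
Then 8174.9 × 202884 ≈ 1.659e+9 US tsp.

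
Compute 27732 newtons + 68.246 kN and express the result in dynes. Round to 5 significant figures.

27732 N = 2.77320e+9 dyn and 68.246 kN = 6.82460e+9 dyn.
2.77320e+9 + 6.82460e+9 ≈ 9.5978e+9 dyn.

9.5978e+9 dyn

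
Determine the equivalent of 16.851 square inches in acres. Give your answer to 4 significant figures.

1 in² = 1.59423e-7 acre.
Thus 16.851 × 1.59423e-7 ≈ 2.686e-6 acre.

2.686e-6 acres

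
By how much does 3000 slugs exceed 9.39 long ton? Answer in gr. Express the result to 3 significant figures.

5.28e+8 gr

3000 slug = 6.75655e+8 gr and 9.39 long ton = 1.47235e+8 gr.
6.75655e+8 − 1.47235e+8 ≈ 5.28e+8 gr.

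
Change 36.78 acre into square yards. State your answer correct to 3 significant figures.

1 acre = 4840.00 yd².
36.78 × 4840.00 ≈ 178000 yd².

178000 yd²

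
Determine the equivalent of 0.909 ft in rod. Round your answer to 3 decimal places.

0.055 rod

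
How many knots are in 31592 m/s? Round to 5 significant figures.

61410 kn

1 m/s = 1.94384 kn.
Then 31592 × 1.94384 ≈ 61410 kn.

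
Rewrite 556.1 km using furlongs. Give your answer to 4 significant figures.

1 km = 4.97097 furlong.
556.1 × 4.97097 ≈ 2764 furlong.

2764 furlongs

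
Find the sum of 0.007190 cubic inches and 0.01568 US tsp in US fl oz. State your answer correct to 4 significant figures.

0.007190 in³ = 0.00398407 US fl oz and 0.01568 US tsp = 0.00261333 US fl oz.
0.00398407 + 0.00261333 ≈ 0.006597 US fl oz.

0.006597 US fl oz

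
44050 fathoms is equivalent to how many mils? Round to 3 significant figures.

3.17 × 10^9 mils

1 fathom = 72000.0 mil.
Then 44050 × 72000.0 ≈ 3.17 × 10^9 mil.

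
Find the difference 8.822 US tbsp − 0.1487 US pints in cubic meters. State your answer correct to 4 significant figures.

6.009 × 10^-5 cubic meters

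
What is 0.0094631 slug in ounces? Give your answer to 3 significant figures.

4.87 oz

1 slug = 514.785 oz.
Then 0.0094631 × 514.785 ≈ 4.87 oz.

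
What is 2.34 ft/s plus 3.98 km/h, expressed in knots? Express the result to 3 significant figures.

3.54 kn

2.34 ft/s = 1.38641 kn and 3.98 km/h = 2.14903 kn.
1.38641 + 2.14903 ≈ 3.54 kn.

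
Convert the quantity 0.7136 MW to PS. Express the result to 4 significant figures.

1 megawatt = 1359.62 PS.
0.7136 × 1359.62 ≈ 970.2 PS.

970.2 metric horsepower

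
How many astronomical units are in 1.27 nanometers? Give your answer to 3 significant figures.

1 nm = 6.68459 × 10^-21 astronomical units.
Then 1.27 × 6.68459 × 10^-21 ≈ 8.49 × 10^-21 au.

8.49 × 10^-21 astronomical units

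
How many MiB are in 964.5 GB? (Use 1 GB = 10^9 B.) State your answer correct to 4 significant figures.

919800 MiB

1 GB = 953.674 MiB.
So 964.5 × 953.674 ≈ 919800 MiB.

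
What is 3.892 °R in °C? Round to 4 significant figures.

-271.0 °C

°R = (°C + 273.15) × 9/5.
Applying the formula gives -271.0 °C.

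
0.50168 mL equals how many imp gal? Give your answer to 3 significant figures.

0.000110 imperial gallons

1 mL = 0.000219969 imp gal.
Then 0.50168 × 0.000219969 ≈ 0.000110 imp gal.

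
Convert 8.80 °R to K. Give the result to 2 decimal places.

°R = K × 9/5.
Applying the formula gives 4.89 K.

4.89 K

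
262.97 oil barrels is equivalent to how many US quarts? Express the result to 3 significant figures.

44200 US qt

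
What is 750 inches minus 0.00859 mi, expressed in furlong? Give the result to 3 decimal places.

0.026 furlong

750 in = 0.0946970 furlong and 0.00859 mi = 0.0687200 furlong.
0.0946970 − 0.0687200 ≈ 0.026 furlong.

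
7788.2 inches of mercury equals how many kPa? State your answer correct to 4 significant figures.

1 inch of mercury = 3.38639 kilopascals.
So 7788.2 × 3.38639 ≈ 26370 kPa.

26370 kPa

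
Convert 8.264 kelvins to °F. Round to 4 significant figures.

-444.8 degrees Fahrenheit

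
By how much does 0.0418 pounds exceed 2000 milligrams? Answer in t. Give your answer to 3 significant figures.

0.0418 lb = 1.89602 × 10^-5 t and 2000 mg = 2.00000 × 10^-6 t.
1.89602 × 10^-5 − 2.00000 × 10^-6 ≈ 1.70 × 10^-5 t.

1.70 × 10^-5 t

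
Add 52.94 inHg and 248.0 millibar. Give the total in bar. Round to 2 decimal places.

2.04 bar

52.94 inHg = 1.79275 bar and 248.0 mbar = 0.248000 bar.
1.79275 + 0.248000 ≈ 2.04 bar.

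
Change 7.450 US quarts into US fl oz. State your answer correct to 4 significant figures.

238.4 US fluid ounces

1 US quart = 32.0000 US fluid ounces.
Thus 7.450 × 32.0000 ≈ 238.4 US fl oz.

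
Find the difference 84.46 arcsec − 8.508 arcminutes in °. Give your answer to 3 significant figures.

84.46 arcsec = 0.0234611 ° and 8.508 arcmin = 0.141800 °.
0.0234611 − 0.141800 ≈ -0.118 °.

-0.118 degrees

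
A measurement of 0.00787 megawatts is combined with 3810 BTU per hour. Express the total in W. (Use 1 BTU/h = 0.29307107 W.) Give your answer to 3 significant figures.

8990 W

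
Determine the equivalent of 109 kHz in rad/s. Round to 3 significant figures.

685000 rad/s

1 kHz = 6283.19 radians per second.
So 109 × 6283.19 ≈ 685000 rad/s.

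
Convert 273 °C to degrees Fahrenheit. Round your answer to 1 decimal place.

°C = (°F − 32) × 5/9.
Applying the formula gives 523.4 °F.

523.4 °F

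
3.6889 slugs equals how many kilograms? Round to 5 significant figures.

53.835 kilograms

1 slug = 14.5939 kilograms.
3.6889 × 14.5939 ≈ 53.835 kg.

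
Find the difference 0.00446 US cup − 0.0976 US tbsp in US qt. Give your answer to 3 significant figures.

-0.000410 US qt

0.00446 US cup = 0.00111500 US qt and 0.0976 US tbsp = 0.00152500 US qt.
0.00111500 − 0.00152500 ≈ -0.000410 US qt.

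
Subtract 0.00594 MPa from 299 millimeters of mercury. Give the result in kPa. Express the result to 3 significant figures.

299 mmHg = 39.8634 kPa and 0.00594 MPa = 5.94000 kPa.
39.8634 − 5.94000 ≈ 33.9 kPa.

33.9 kPa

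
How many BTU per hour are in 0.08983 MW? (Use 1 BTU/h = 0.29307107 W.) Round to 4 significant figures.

306500 BTU/h

1 MW = 3.41214 × 10^6 BTU/h.
Thus 0.08983 × 3.41214 × 10^6 ≈ 306500 BTU/h.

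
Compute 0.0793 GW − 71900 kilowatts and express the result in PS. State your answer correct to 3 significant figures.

10100 metric horsepower

0.0793 GW = 107818 PS and 71900 kW = 97756.8 PS.
107818 − 97756.8 ≈ 10100 PS.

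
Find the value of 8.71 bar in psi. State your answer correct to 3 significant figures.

126 pounds per square inch

1 bar = 14.5038 pounds per square inch.
Thus 8.71 × 14.5038 ≈ 126 psi.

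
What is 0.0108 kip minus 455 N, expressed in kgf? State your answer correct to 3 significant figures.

0.0108 kip = 4.89880 kgf and 455 N = 46.3971 kgf.
4.89880 − 46.3971 ≈ -41.5 kgf.

-41.5 kilograms-force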